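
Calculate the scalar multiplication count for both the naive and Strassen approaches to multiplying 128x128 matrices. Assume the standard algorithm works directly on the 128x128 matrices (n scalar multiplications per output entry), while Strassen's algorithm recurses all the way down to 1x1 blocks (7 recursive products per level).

Matrix multiplication for 128x128 matrices:

Standard algorithm: 128^3 = 2097152 multiplications
Strassen's algorithm: 7^(log2(128)) = 7^7 = 823543 multiplications
Savings: 2097152 - 823543 = 1273609 multiplications

Standard: 2097152 multiplications (128^3). Strassen: 823543 multiplications (7^7). Strassen reduces 8 recursive multiplications to 7 at each level.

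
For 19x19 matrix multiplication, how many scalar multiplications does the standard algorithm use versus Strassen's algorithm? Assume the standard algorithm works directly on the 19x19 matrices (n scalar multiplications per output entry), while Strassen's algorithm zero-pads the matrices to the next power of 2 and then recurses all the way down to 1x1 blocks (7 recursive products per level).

Matrix multiplication for 19x19 matrices:

Strassen's algorithm requires power-of-2 dimensions. Pad 19x19 to 32x32 (next power of 2).

Standard algorithm: 19^3 = 6859 multiplications
Strassen's algorithm: 7^(log2(32)) = 7^5 = 16807 multiplications
Difference: 6859 - 16807 = -9948 (Strassen uses MORE here due to padding overhead — for small or just-over-power-of-2 n, padding can outweigh the per-level savings)

Standard: 6859 multiplications (19^3). Strassen: 16807 multiplications (7^5, after padding to 32x32). Strassen reduces 8 recursive multiplications to 7 at each level.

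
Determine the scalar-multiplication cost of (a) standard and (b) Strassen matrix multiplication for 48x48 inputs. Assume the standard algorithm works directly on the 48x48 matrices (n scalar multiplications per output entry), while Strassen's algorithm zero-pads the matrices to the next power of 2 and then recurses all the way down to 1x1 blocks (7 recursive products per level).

Matrix multiplication for 48x48 matrices:

Strassen's algorithm requires power-of-2 dimensions. Pad 48x48 to 64x64 (next power of 2).

Standard algorithm: 48^3 = 110592 multiplications
Strassen's algorithm: 7^(log2(64)) = 7^6 = 117649 multiplications
Difference: 110592 - 117649 = -7057 (Strassen uses MORE here due to padding overhead — for small or just-over-power-of-2 n, padding can outweigh the per-level savings)

Standard: 110592 multiplications (48^3). Strassen: 117649 multiplications (7^6, after padding to 64x64). Strassen reduces 8 recursive multiplications to 7 at each level.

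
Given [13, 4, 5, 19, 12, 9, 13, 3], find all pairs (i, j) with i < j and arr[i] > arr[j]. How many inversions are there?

Finding inversions in [13, 4, 5, 19, 12, 9, 13, 3]:

(0, 1): arr[0]=13 > arr[1]=4
(0, 2): arr[0]=13 > arr[2]=5
(0, 4): arr[0]=13 > arr[4]=12
(0, 5): arr[0]=13 > arr[5]=9
(0, 7): arr[0]=13 > arr[7]=3
(1, 7): arr[1]=4 > arr[7]=3
(2, 7): arr[2]=5 > arr[7]=3
(3, 4): arr[3]=19 > arr[4]=12
(3, 5): arr[3]=19 > arr[5]=9
(3, 6): arr[3]=19 > arr[6]=13
(3, 7): arr[3]=19 > arr[7]=3
(4, 5): arr[4]=12 > arr[5]=9
(4, 7): arr[4]=12 > arr[7]=3
(5, 7): arr[5]=9 > arr[7]=3
(6, 7): arr[6]=13 > arr[7]=3

Total inversions: 15

The array has 15 inversion(s): (0,1), (0,2), (0,4), (0,5), (0,7), (1,7), (2,7), (3,4), (3,5), (3,6), (3,7), (4,5), (4,7), (5,7), (6,7). Each pair (i,j) satisfies i < j and arr[i] > arr[j].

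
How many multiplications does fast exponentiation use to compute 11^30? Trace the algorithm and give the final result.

Computing 11^30 by squaring (build up from 11^1; each line after the first costs one multiplication):

11^1 = 11
11^2 = (11^1)^2 = 11^2 = 121
11^3 = 11 * 11^2 = 11 * 121 = 1331
11^6 = (11^3)^2 = 1331^2 = 1771561
11^7 = 11 * 11^6 = 11 * 1771561 = 19487171
11^14 = (11^7)^2 = 19487171^2 = 379749833583241
11^15 = 11 * 11^14 = 11 * 379749833583241 = 4177248169415651
11^30 = (11^15)^2 = 4177248169415651^2 = 17449402268886407318558803753801

Result: 17449402268886407318558803753801
Multiplications needed: 7 (7 lines after 11^1)

11^30 = 17449402268886407318558803753801. Using exponentiation by squaring, this requires 7 multiplications. The key idea: if the exponent is even, square the half-power; if odd, multiply by the base once.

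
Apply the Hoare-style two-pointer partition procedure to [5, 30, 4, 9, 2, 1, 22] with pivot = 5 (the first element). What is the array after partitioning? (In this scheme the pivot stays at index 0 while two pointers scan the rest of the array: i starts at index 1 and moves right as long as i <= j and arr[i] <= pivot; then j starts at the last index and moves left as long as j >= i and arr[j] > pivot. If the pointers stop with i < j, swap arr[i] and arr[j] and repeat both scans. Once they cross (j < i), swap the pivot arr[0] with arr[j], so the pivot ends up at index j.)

Hoare-style two-pointer partition with pivot = 5:

Initial array: [5, 30, 4, 9, 2, 1, 22]

Pointers start at i = 1, j = 6.
i stops at index 1 (arr[1]=30 > 5), j stops at index 5 (arr[5]=1 <= 5): swap arr[1] and arr[5], array becomes [5, 1, 4, 9, 2, 30, 22]
i stops at index 3 (arr[3]=9 > 5), j stops at index 4 (arr[4]=2 <= 5): swap arr[3] and arr[4], array becomes [5, 1, 4, 2, 9, 30, 22]
i ends at 4, j ends at 3: the pointers have crossed (j < i), so scanning stops.

Swap pivot arr[0] with arr[3] to place pivot at position 3: [2, 1, 4, 5, 9, 30, 22]
Pivot position: 3

After partitioning with pivot 5, the array becomes [2, 1, 4, 5, 9, 30, 22]. The pivot is placed at index 3. All elements to the left of the pivot are <= 5, and all elements to the right are > 5.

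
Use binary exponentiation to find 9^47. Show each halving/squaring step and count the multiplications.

Computing 9^47 by squaring (build up from 9^1; each line after the first costs one multiplication):

9^1 = 9
9^2 = (9^1)^2 = 9^2 = 81
9^4 = (9^2)^2 = 81^2 = 6561
9^5 = 9 * 9^4 = 9 * 6561 = 59049
9^10 = (9^5)^2 = 59049^2 = 3486784401
9^11 = 9 * 9^10 = 9 * 3486784401 = 31381059609
9^22 = (9^11)^2 = 31381059609^2 = 984770902183611232881
9^23 = 9 * 9^22 = 9 * 984770902183611232881 = 8862938119652501095929
9^46 = (9^23)^2 = 8862938119652501095929^2 = 78551672112789411833022577315290546060373041
9^47 = 9 * 9^46 = 9 * 78551672112789411833022577315290546060373041 = 706965049015104706497203195837614914543357369

Result: 706965049015104706497203195837614914543357369
Multiplications needed: 9 (9 lines after 9^1)

9^47 = 706965049015104706497203195837614914543357369. Using exponentiation by squaring, this requires 9 multiplications. The key idea: if the exponent is even, square the half-power; if odd, multiply by the base once.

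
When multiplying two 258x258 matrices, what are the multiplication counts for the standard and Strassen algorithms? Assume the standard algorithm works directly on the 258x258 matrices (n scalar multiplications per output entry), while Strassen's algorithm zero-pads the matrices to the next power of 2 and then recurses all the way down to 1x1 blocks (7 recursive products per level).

Matrix multiplication for 258x258 matrices:

Strassen's algorithm requires power-of-2 dimensions. Pad 258x258 to 512x512 (next power of 2).

Standard algorithm: 258^3 = 17173512 multiplications
Strassen's algorithm: 7^(log2(512)) = 7^9 = 40353607 multiplications
Difference: 17173512 - 40353607 = -23180095 (Strassen uses MORE here due to padding overhead — for small or just-over-power-of-2 n, padding can outweigh the per-level savings)

Standard: 17173512 multiplications (258^3). Strassen: 40353607 multiplications (7^9, after padding to 512x512). Strassen reduces 8 recursive multiplications to 7 at each level.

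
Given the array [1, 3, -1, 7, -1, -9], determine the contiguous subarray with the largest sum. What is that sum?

Using Kadane's algorithm on [1, 3, -1, 7, -1, -9]:

Scanning through the array:
Position 1 (value 3): max_ending_here = 4, max_so_far = 4
Position 2 (value -1): max_ending_here = 3, max_so_far = 4
Position 3 (value 7): max_ending_here = 10, max_so_far = 10
Position 4 (value -1): max_ending_here = 9, max_so_far = 10
Position 5 (value -9): max_ending_here = 0, max_so_far = 10

Maximum subarray: [1, 3, -1, 7]
Maximum sum: 10

The maximum subarray is [1, 3, -1, 7] with sum 10. This subarray runs from index 0 to index 3.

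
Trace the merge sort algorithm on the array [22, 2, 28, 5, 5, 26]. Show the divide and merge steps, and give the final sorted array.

Merge sort trace:

Split: [22, 2, 28, 5, 5, 26] -> [22, 2, 28] and [5, 5, 26]
  Split: [22, 2, 28] -> [22] and [2, 28]
    Split: [2, 28] -> [2] and [28]
    Merge: [2] + [28] -> [2, 28]
  Merge: [22] + [2, 28] -> [2, 22, 28]
  Split: [5, 5, 26] -> [5] and [5, 26]
    Split: [5, 26] -> [5] and [26]
    Merge: [5] + [26] -> [5, 26]
  Merge: [5] + [5, 26] -> [5, 5, 26]
Merge: [2, 22, 28] + [5, 5, 26] -> [2, 5, 5, 22, 26, 28]

Final sorted array: [2, 5, 5, 22, 26, 28]

The merge sort proceeds by recursively splitting the array and merging sorted halves.
After all merges, the sorted array is [2, 5, 5, 22, 26, 28].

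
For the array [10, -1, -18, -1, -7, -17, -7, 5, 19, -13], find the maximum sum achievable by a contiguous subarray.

Using Kadane's algorithm on [10, -1, -18, -1, -7, -17, -7, 5, 19, -13]:

Scanning through the array:
Position 1 (value -1): max_ending_here = 9, max_so_far = 10
Position 2 (value -18): max_ending_here = -9, max_so_far = 10
Position 3 (value -1): max_ending_here = -1, max_so_far = 10
Position 4 (value -7): max_ending_here = -7, max_so_far = 10
Position 5 (value -17): max_ending_here = -17, max_so_far = 10
Position 6 (value -7): max_ending_here = -7, max_so_far = 10
Position 7 (value 5): max_ending_here = 5, max_so_far = 10
Position 8 (value 19): max_ending_here = 24, max_so_far = 24
Position 9 (value -13): max_ending_here = 11, max_so_far = 24

Maximum subarray: [5, 19]
Maximum sum: 24

The maximum subarray is [5, 19] with sum 24. This subarray runs from index 7 to index 8.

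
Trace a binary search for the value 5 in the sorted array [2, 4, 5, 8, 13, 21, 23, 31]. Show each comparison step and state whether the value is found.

Binary search for 5 in [2, 4, 5, 8, 13, 21, 23, 31]:

lo=0, hi=7, mid=3, arr[mid]=8 -> 8 > 5, search left half
lo=0, hi=2, mid=1, arr[mid]=4 -> 4 < 5, search right half
lo=2, hi=2, mid=2, arr[mid]=5 -> Found target at index 2!

Binary search finds 5 at index 2 after 3 comparisons. The search repeatedly halves the search space by comparing with the middle element.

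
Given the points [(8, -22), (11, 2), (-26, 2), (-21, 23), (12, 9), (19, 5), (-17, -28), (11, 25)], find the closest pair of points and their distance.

Computing all pairwise distances among 8 points:

d((8, -22), (11, 2)) = 24.1868
d((8, -22), (-26, 2)) = 41.6173
d((8, -22), (-21, 23)) = 53.535
d((8, -22), (12, 9)) = 31.257
d((8, -22), (19, 5)) = 29.1548
d((8, -22), (-17, -28)) = 25.7099
d((8, -22), (11, 25)) = 47.0956
d((11, 2), (-26, 2)) = 37.0
d((11, 2), (-21, 23)) = 38.2753
d((11, 2), (12, 9)) = 7.0711 <-- minimum
d((11, 2), (19, 5)) = 8.544
d((11, 2), (-17, -28)) = 41.0366
d((11, 2), (11, 25)) = 23.0
d((-26, 2), (-21, 23)) = 21.587
d((-26, 2), (12, 9)) = 38.6394
d((-26, 2), (19, 5)) = 45.0999
d((-26, 2), (-17, -28)) = 31.3209
d((-26, 2), (11, 25)) = 43.566
d((-21, 23), (12, 9)) = 35.8469
d((-21, 23), (19, 5)) = 43.8634
d((-21, 23), (-17, -28)) = 51.1566
d((-21, 23), (11, 25)) = 32.0624
d((12, 9), (19, 5)) = 8.0623
d((12, 9), (-17, -28)) = 47.0106
d((12, 9), (11, 25)) = 16.0312
d((19, 5), (-17, -28)) = 48.8365
d((19, 5), (11, 25)) = 21.5407
d((-17, -28), (11, 25)) = 59.9416

Closest pair: (11, 2) and (12, 9) with distance 7.0711

The closest pair is (11, 2) and (12, 9) with Euclidean distance 7.0711. For 8 points, brute-force pairwise comparison is shown above. For large n, the divide-and-conquer algorithm (sort by x, recurse on halves, check the dividing strip) achieves O(n log n).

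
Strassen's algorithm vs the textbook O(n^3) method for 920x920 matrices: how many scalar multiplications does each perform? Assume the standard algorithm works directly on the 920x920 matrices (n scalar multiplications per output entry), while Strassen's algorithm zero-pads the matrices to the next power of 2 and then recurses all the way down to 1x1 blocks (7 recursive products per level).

Matrix multiplication for 920x920 matrices:

Strassen's algorithm requires power-of-2 dimensions. Pad 920x920 to 1024x1024 (next power of 2).

Standard algorithm: 920^3 = 778688000 multiplications
Strassen's algorithm: 7^(log2(1024)) = 7^10 = 282475249 multiplications
Savings: 778688000 - 282475249 = 496212751 multiplications

Standard: 778688000 multiplications (920^3). Strassen: 282475249 multiplications (7^10, after padding to 1024x1024). Strassen reduces 8 recursive multiplications to 7 at each level.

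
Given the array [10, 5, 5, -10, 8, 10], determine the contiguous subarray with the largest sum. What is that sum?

Using Kadane's algorithm on [10, 5, 5, -10, 8, 10]:

Scanning through the array:
Position 1 (value 5): max_ending_here = 15, max_so_far = 15
Position 2 (value 5): max_ending_here = 20, max_so_far = 20
Position 3 (value -10): max_ending_here = 10, max_so_far = 20
Position 4 (value 8): max_ending_here = 18, max_so_far = 20
Position 5 (value 10): max_ending_here = 28, max_so_far = 28

Maximum subarray: [10, 5, 5, -10, 8, 10]
Maximum sum: 28

The maximum subarray is [10, 5, 5, -10, 8, 10] with sum 28. This subarray runs from index 0 to index 5.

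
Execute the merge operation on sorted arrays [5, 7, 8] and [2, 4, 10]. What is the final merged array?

Merging process:

Compare 5 vs 2: take 2 from right. Merged: [2]
Compare 5 vs 4: take 4 from right. Merged: [2, 4]
Compare 5 vs 10: take 5 from left. Merged: [2, 4, 5]
Compare 7 vs 10: take 7 from left. Merged: [2, 4, 5, 7]
Compare 8 vs 10: take 8 from left. Merged: [2, 4, 5, 7, 8]
Append remaining from right: [10]. Merged: [2, 4, 5, 7, 8, 10]

Final merged array: [2, 4, 5, 7, 8, 10]
Total comparisons: 5

The merged array is [2, 4, 5, 7, 8, 10], requiring 5 comparisons. The merge step runs in O(n) time where n is the total number of elements.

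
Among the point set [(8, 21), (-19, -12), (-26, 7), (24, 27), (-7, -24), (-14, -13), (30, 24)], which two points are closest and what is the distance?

Computing all pairwise distances among 7 points:

d((8, 21), (-19, -12)) = 42.638
d((8, 21), (-26, 7)) = 36.7696
d((8, 21), (24, 27)) = 17.088
d((8, 21), (-7, -24)) = 47.4342
d((8, 21), (-14, -13)) = 40.4969
d((8, 21), (30, 24)) = 22.2036
d((-19, -12), (-26, 7)) = 20.2485
d((-19, -12), (24, 27)) = 58.0517
d((-19, -12), (-7, -24)) = 16.9706
d((-19, -12), (-14, -13)) = 5.099 <-- minimum
d((-19, -12), (30, 24)) = 60.803
d((-26, 7), (24, 27)) = 53.8516
d((-26, 7), (-7, -24)) = 36.3593
d((-26, 7), (-14, -13)) = 23.3238
d((-26, 7), (30, 24)) = 58.5235
d((24, 27), (-7, -24)) = 59.6825
d((24, 27), (-14, -13)) = 55.1725
d((24, 27), (30, 24)) = 6.7082
d((-7, -24), (-14, -13)) = 13.0384
d((-7, -24), (30, 24)) = 60.6053
d((-14, -13), (30, 24)) = 57.4891

Closest pair: (-19, -12) and (-14, -13) with distance 5.099

The closest pair is (-19, -12) and (-14, -13) with Euclidean distance 5.099. For 7 points, brute-force pairwise comparison is shown above. For large n, the divide-and-conquer algorithm (sort by x, recurse on halves, check the dividing strip) achieves O(n log n).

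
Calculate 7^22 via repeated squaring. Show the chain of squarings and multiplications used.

Computing 7^22 by squaring (build up from 7^1; each line after the first costs one multiplication):

7^1 = 7
7^2 = (7^1)^2 = 7^2 = 49
7^4 = (7^2)^2 = 49^2 = 2401
7^5 = 7 * 7^4 = 7 * 2401 = 16807
7^10 = (7^5)^2 = 16807^2 = 282475249
7^11 = 7 * 7^10 = 7 * 282475249 = 1977326743
7^22 = (7^11)^2 = 1977326743^2 = 3909821048582988049

Result: 3909821048582988049
Multiplications needed: 6 (6 lines after 7^1)

7^22 = 3909821048582988049. Using exponentiation by squaring, this requires 6 multiplications. The key idea: if the exponent is even, square the half-power; if odd, multiply by the base once.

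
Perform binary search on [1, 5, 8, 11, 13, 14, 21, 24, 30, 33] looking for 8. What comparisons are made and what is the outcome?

Binary search for 8 in [1, 5, 8, 11, 13, 14, 21, 24, 30, 33]:

lo=0, hi=9, mid=4, arr[mid]=13 -> 13 > 8, search left half
lo=0, hi=3, mid=1, arr[mid]=5 -> 5 < 8, search right half
lo=2, hi=3, mid=2, arr[mid]=8 -> Found target at index 2!

Binary search finds 8 at index 2 after 3 comparisons. The search repeatedly halves the search space by comparing with the middle element.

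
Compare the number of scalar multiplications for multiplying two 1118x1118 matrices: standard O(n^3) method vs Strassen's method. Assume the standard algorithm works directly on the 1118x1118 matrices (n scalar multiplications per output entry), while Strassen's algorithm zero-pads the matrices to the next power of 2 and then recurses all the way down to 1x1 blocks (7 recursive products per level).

Matrix multiplication for 1118x1118 matrices:

Strassen's algorithm requires power-of-2 dimensions. Pad 1118x1118 to 2048x2048 (next power of 2).

Standard algorithm: 1118^3 = 1397415032 multiplications
Strassen's algorithm: 7^(log2(2048)) = 7^11 = 1977326743 multiplications
Difference: 1397415032 - 1977326743 = -579911711 (Strassen uses MORE here due to padding overhead — for small or just-over-power-of-2 n, padding can outweigh the per-level savings)

Standard: 1397415032 multiplications (1118^3). Strassen: 1977326743 multiplications (7^11, after padding to 2048x2048). Strassen reduces 8 recursive multiplications to 7 at each level.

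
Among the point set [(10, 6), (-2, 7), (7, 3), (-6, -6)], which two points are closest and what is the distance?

Computing all pairwise distances among 4 points:

d((10, 6), (-2, 7)) = 12.0416
d((10, 6), (7, 3)) = 4.2426 <-- minimum
d((10, 6), (-6, -6)) = 20.0
d((-2, 7), (7, 3)) = 9.8489
d((-2, 7), (-6, -6)) = 13.6015
d((7, 3), (-6, -6)) = 15.8114

Closest pair: (10, 6) and (7, 3) with distance 4.2426

The closest pair is (10, 6) and (7, 3) with Euclidean distance 4.2426. For 4 points, brute-force pairwise comparison is shown above. For large n, the divide-and-conquer algorithm (sort by x, recurse on halves, check the dividing strip) achieves O(n log n).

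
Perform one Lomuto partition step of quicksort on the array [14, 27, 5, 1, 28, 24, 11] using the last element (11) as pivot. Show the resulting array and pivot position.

Lomuto partition with pivot = 11:

Initial array: [14, 27, 5, 1, 28, 24, 11]

arr[0]=14 > 11: no swap
arr[1]=27 > 11: no swap
arr[2]=5 <= 11: swap with position 0, array becomes [5, 27, 14, 1, 28, 24, 11]
arr[3]=1 <= 11: swap with position 1, array becomes [5, 1, 14, 27, 28, 24, 11]
arr[4]=28 > 11: no swap
arr[5]=24 > 11: no swap

Place pivot at position 2: [5, 1, 11, 27, 28, 24, 14]
Pivot position: 2

After partitioning with pivot 11, the array becomes [5, 1, 11, 27, 28, 24, 14]. The pivot is placed at index 2. All elements to the left of the pivot are <= 11, and all elements to the right are > 11.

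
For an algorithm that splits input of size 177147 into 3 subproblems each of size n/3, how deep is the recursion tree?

For divide and conquer with division factor 3:

Problem sizes at each level:
Level 0: 177147
Level 1: 59049
Level 2: 19683
Level 3: 6561
Level 4: 2187
Level 5: 729
Level 6: 243
Level 7: 81
Level 8: 27
Level 9: 9
Level 10: 3
Level 11: 1

The root is level 0 and the size-1 base case is level 11 (the tree spans levels 0 through 11, i.e. 12 levels counting the root), so the depth is the number of divisions: log_3(177147) = 11

The recursion tree depth is log_3(177147) = 11. At each level, the problem size is divided by 3, so it takes 11 divisions to reduce to a base case of size 1. The algorithm makes 3 recursive calls at each level.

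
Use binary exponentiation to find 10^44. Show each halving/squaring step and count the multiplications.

Computing 10^44 by squaring (build up from 10^1; each line after the first costs one multiplication):

10^1 = 10
10^2 = (10^1)^2 = 10^2 = 100
10^4 = (10^2)^2 = 100^2 = 10000
10^5 = 10 * 10^4 = 10 * 10000 = 100000
10^10 = (10^5)^2 = 100000^2 = 10000000000
10^11 = 10 * 10^10 = 10 * 10000000000 = 100000000000
10^22 = (10^11)^2 = 100000000000^2 = 10000000000000000000000
10^44 = (10^22)^2 = 10000000000000000000000^2 = 100000000000000000000000000000000000000000000

Result: 100000000000000000000000000000000000000000000
Multiplications needed: 7 (7 lines after 10^1)

10^44 = 100000000000000000000000000000000000000000000. Using exponentiation by squaring, this requires 7 multiplications. The key idea: if the exponent is even, square the half-power; if odd, multiply by the base once.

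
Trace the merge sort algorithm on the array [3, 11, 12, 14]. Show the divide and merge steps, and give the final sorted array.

Merge sort trace:

Split: [3, 11, 12, 14] -> [3, 11] and [12, 14]
  Split: [3, 11] -> [3] and [11]
  Merge: [3] + [11] -> [3, 11]
  Split: [12, 14] -> [12] and [14]
  Merge: [12] + [14] -> [12, 14]
Merge: [3, 11] + [12, 14] -> [3, 11, 12, 14]

Final sorted array: [3, 11, 12, 14]

The merge sort proceeds by recursively splitting the array and merging sorted halves.
After all merges, the sorted array is [3, 11, 12, 14].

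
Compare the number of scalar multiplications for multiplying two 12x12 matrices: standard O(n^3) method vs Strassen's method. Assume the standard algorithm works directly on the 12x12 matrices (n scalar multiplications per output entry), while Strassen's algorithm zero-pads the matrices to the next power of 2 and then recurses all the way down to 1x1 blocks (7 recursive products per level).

Matrix multiplication for 12x12 matrices:

Strassen's algorithm requires power-of-2 dimensions. Pad 12x12 to 16x16 (next power of 2).

Standard algorithm: 12^3 = 1728 multiplications
Strassen's algorithm: 7^(log2(16)) = 7^4 = 2401 multiplications
Difference: 1728 - 2401 = -673 (Strassen uses MORE here due to padding overhead — for small or just-over-power-of-2 n, padding can outweigh the per-level savings)

Standard: 1728 multiplications (12^3). Strassen: 2401 multiplications (7^4, after padding to 16x16). Strassen reduces 8 recursive multiplications to 7 at each level.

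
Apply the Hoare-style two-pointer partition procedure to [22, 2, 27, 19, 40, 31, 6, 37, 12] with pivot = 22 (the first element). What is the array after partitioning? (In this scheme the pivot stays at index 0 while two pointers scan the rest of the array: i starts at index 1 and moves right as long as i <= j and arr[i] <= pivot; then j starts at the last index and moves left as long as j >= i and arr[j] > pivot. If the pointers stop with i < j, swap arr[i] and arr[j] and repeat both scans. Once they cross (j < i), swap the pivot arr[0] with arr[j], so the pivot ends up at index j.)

Hoare-style two-pointer partition with pivot = 22:

Initial array: [22, 2, 27, 19, 40, 31, 6, 37, 12]

Pointers start at i = 1, j = 8.
i stops at index 2 (arr[2]=27 > 22), j stops at index 8 (arr[8]=12 <= 22): swap arr[2] and arr[8], array becomes [22, 2, 12, 19, 40, 31, 6, 37, 27]
i stops at index 4 (arr[4]=40 > 22), j stops at index 6 (arr[6]=6 <= 22): swap arr[4] and arr[6], array becomes [22, 2, 12, 19, 6, 31, 40, 37, 27]
i ends at 5, j ends at 4: the pointers have crossed (j < i), so scanning stops.

Swap pivot arr[0] with arr[4] to place pivot at position 4: [6, 2, 12, 19, 22, 31, 40, 37, 27]
Pivot position: 4

After partitioning with pivot 22, the array becomes [6, 2, 12, 19, 22, 31, 40, 37, 27]. The pivot is placed at index 4. All elements to the left of the pivot are <= 22, and all elements to the right are > 22.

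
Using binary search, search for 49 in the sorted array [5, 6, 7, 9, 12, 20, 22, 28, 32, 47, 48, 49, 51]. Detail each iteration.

Binary search for 49 in [5, 6, 7, 9, 12, 20, 22, 28, 32, 47, 48, 49, 51]:

lo=0, hi=12, mid=6, arr[mid]=22 -> 22 < 49, search right half
lo=7, hi=12, mid=9, arr[mid]=47 -> 47 < 49, search right half
lo=10, hi=12, mid=11, arr[mid]=49 -> Found target at index 11!

Binary search finds 49 at index 11 after 3 comparisons. The search repeatedly halves the search space by comparing with the middle element.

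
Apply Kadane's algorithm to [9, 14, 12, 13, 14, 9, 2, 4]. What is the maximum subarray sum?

Using Kadane's algorithm on [9, 14, 12, 13, 14, 9, 2, 4]:

Scanning through the array:
Position 1 (value 14): max_ending_here = 23, max_so_far = 23
Position 2 (value 12): max_ending_here = 35, max_so_far = 35
Position 3 (value 13): max_ending_here = 48, max_so_far = 48
Position 4 (value 14): max_ending_here = 62, max_so_far = 62
Position 5 (value 9): max_ending_here = 71, max_so_far = 71
Position 6 (value 2): max_ending_here = 73, max_so_far = 73
Position 7 (value 4): max_ending_here = 77, max_so_far = 77

Maximum subarray: [9, 14, 12, 13, 14, 9, 2, 4]
Maximum sum: 77

The maximum subarray is [9, 14, 12, 13, 14, 9, 2, 4] with sum 77. This subarray runs from index 0 to index 7.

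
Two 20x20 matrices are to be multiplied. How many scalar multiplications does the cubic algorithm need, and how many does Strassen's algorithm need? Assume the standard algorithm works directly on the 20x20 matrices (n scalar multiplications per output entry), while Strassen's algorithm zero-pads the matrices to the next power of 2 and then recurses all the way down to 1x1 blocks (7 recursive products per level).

Matrix multiplication for 20x20 matrices:

Strassen's algorithm requires power-of-2 dimensions. Pad 20x20 to 32x32 (next power of 2).

Standard algorithm: 20^3 = 8000 multiplications
Strassen's algorithm: 7^(log2(32)) = 7^5 = 16807 multiplications
Difference: 8000 - 16807 = -8807 (Strassen uses MORE here due to padding overhead — for small or just-over-power-of-2 n, padding can outweigh the per-level savings)

Standard: 8000 multiplications (20^3). Strassen: 16807 multiplications (7^5, after padding to 32x32). Strassen reduces 8 recursive multiplications to 7 at each level.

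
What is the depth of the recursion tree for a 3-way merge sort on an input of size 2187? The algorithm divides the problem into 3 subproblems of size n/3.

For divide and conquer with division factor 3:

Problem sizes at each level:
Level 0: 2187
Level 1: 729
Level 2: 243
Level 3: 81
Level 4: 27
Level 5: 9
Level 6: 3
Level 7: 1

The root is level 0 and the size-1 base case is level 7 (the tree spans levels 0 through 7, i.e. 8 levels counting the root), so the depth is the number of divisions: log_3(2187) = 7

The recursion tree depth is log_3(2187) = 7. At each level, the problem size is divided by 3, so it takes 7 divisions to reduce to a base case of size 1. The algorithm makes 3 recursive calls at each level.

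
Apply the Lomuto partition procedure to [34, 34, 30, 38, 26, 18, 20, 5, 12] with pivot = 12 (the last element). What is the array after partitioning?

Lomuto partition with pivot = 12:

Initial array: [34, 34, 30, 38, 26, 18, 20, 5, 12]

arr[0]=34 > 12: no swap
arr[1]=34 > 12: no swap
arr[2]=30 > 12: no swap
arr[3]=38 > 12: no swap
arr[4]=26 > 12: no swap
arr[5]=18 > 12: no swap
arr[6]=20 > 12: no swap
arr[7]=5 <= 12: swap with position 0, array becomes [5, 34, 30, 38, 26, 18, 20, 34, 12]

Place pivot at position 1: [5, 12, 30, 38, 26, 18, 20, 34, 34]
Pivot position: 1

After partitioning with pivot 12, the array becomes [5, 12, 30, 38, 26, 18, 20, 34, 34]. The pivot is placed at index 1. All elements to the left of the pivot are <= 12, and all elements to the right are > 12.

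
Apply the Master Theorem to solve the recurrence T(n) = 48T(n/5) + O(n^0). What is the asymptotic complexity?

Master Theorem for T(n) = 48T(n/5) + O(n^0):

a = 48, b = 5, c = 0
log_b(a) = log_5(48) = 2.4053

Case 1: c = 0 < log_5(48) = 2.4053
T(n) = O(n^(log_5 48))

For T(n) = 48T(n/5) + O(n^0): log_5(48) = 2.4053. This is Case 1 of the Master Theorem (c < log_b(a), work dominated by leaves), giving O(n^(log_5 48)).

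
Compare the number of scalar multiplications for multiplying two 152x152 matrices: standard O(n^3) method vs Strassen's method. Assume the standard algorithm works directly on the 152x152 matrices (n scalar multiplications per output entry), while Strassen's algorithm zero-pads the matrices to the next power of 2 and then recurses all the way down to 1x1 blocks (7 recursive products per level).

Matrix multiplication for 152x152 matrices:

Strassen's algorithm requires power-of-2 dimensions. Pad 152x152 to 256x256 (next power of 2).

Standard algorithm: 152^3 = 3511808 multiplications
Strassen's algorithm: 7^(log2(256)) = 7^8 = 5764801 multiplications
Difference: 3511808 - 5764801 = -2252993 (Strassen uses MORE here due to padding overhead — for small or just-over-power-of-2 n, padding can outweigh the per-level savings)

Standard: 3511808 multiplications (152^3). Strassen: 5764801 multiplications (7^8, after padding to 256x256). Strassen reduces 8 recursive multiplications to 7 at each level.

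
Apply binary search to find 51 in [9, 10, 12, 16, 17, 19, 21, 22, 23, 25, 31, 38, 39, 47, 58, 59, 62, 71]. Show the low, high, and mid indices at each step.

Binary search for 51 in [9, 10, 12, 16, 17, 19, 21, 22, 23, 25, 31, 38, 39, 47, 58, 59, 62, 71]:

lo=0, hi=17, mid=8, arr[mid]=23 -> 23 < 51, search right half
lo=9, hi=17, mid=13, arr[mid]=47 -> 47 < 51, search right half
lo=14, hi=17, mid=15, arr[mid]=59 -> 59 > 51, search left half
lo=14, hi=14, mid=14, arr[mid]=58 -> 58 > 51, search left half
lo=14 > hi=13, target 51 not found

Binary search determines that 51 is not in the array after 4 comparisons. The search space was exhausted without finding the target.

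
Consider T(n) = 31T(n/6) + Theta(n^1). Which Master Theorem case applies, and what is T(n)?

Master Theorem for T(n) = 31T(n/6) + O(n^1):

a = 31, b = 6, c = 1
log_b(a) = log_6(31) = 1.9165

Case 1: c = 1 < log_6(31) = 1.9165
T(n) = O(n^(log_6 31))

For T(n) = 31T(n/6) + O(n^1): log_6(31) = 1.9165. This is Case 1 of the Master Theorem (c < log_b(a), work dominated by leaves), giving O(n^(log_6 31)).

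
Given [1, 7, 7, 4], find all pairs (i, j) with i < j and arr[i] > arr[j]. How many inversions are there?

Finding inversions in [1, 7, 7, 4]:

(1, 3): arr[1]=7 > arr[3]=4
(2, 3): arr[2]=7 > arr[3]=4

Total inversions: 2

The array has 2 inversion(s): (1,3), (2,3). Each pair (i,j) satisfies i < j and arr[i] > arr[j].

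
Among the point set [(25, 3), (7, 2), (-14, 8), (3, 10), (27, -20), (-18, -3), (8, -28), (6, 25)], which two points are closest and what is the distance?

Computing all pairwise distances among 8 points:

d((25, 3), (7, 2)) = 18.0278
d((25, 3), (-14, 8)) = 39.3192
d((25, 3), (3, 10)) = 23.0868
d((25, 3), (27, -20)) = 23.0868
d((25, 3), (-18, -3)) = 43.4166
d((25, 3), (8, -28)) = 35.3553
d((25, 3), (6, 25)) = 29.0689
d((7, 2), (-14, 8)) = 21.8403
d((7, 2), (3, 10)) = 8.9443 <-- minimum
d((7, 2), (27, -20)) = 29.7321
d((7, 2), (-18, -3)) = 25.4951
d((7, 2), (8, -28)) = 30.0167
d((7, 2), (6, 25)) = 23.0217
d((-14, 8), (3, 10)) = 17.1172
d((-14, 8), (27, -20)) = 49.6488
d((-14, 8), (-18, -3)) = 11.7047
d((-14, 8), (8, -28)) = 42.19
d((-14, 8), (6, 25)) = 26.2488
d((3, 10), (27, -20)) = 38.4187
d((3, 10), (-18, -3)) = 24.6982
d((3, 10), (8, -28)) = 38.3275
d((3, 10), (6, 25)) = 15.2971
d((27, -20), (-18, -3)) = 48.1041
d((27, -20), (8, -28)) = 20.6155
d((27, -20), (6, 25)) = 49.6588
d((-18, -3), (8, -28)) = 36.0694
d((-18, -3), (6, 25)) = 36.8782
d((8, -28), (6, 25)) = 53.0377

Closest pair: (7, 2) and (3, 10) with distance 8.9443

The closest pair is (7, 2) and (3, 10) with Euclidean distance 8.9443. For 8 points, brute-force pairwise comparison is shown above. For large n, the divide-and-conquer algorithm (sort by x, recurse on halves, check the dividing strip) achieves O(n log n).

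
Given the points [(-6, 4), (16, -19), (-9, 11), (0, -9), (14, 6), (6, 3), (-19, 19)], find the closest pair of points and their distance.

Computing all pairwise distances among 7 points:

d((-6, 4), (16, -19)) = 31.8277
d((-6, 4), (-9, 11)) = 7.6158 <-- minimum
d((-6, 4), (0, -9)) = 14.3178
d((-6, 4), (14, 6)) = 20.0998
d((-6, 4), (6, 3)) = 12.0416
d((-6, 4), (-19, 19)) = 19.8494
d((16, -19), (-9, 11)) = 39.0512
d((16, -19), (0, -9)) = 18.868
d((16, -19), (14, 6)) = 25.0799
d((16, -19), (6, 3)) = 24.1661
d((16, -19), (-19, 19)) = 51.6624
d((-9, 11), (0, -9)) = 21.9317
d((-9, 11), (14, 6)) = 23.5372
d((-9, 11), (6, 3)) = 17.0
d((-9, 11), (-19, 19)) = 12.8062
d((0, -9), (14, 6)) = 20.5183
d((0, -9), (6, 3)) = 13.4164
d((0, -9), (-19, 19)) = 33.8378
d((14, 6), (6, 3)) = 8.544
d((14, 6), (-19, 19)) = 35.4683
d((6, 3), (-19, 19)) = 29.6816

Closest pair: (-6, 4) and (-9, 11) with distance 7.6158

The closest pair is (-6, 4) and (-9, 11) with Euclidean distance 7.6158. For 7 points, brute-force pairwise comparison is shown above. For large n, the divide-and-conquer algorithm (sort by x, recurse on halves, check the dividing strip) achieves O(n log n).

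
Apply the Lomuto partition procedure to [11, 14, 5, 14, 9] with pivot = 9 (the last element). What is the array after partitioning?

Lomuto partition with pivot = 9:

Initial array: [11, 14, 5, 14, 9]

arr[0]=11 > 9: no swap
arr[1]=14 > 9: no swap
arr[2]=5 <= 9: swap with position 0, array becomes [5, 14, 11, 14, 9]
arr[3]=14 > 9: no swap

Place pivot at position 1: [5, 9, 11, 14, 14]
Pivot position: 1

After partitioning with pivot 9, the array becomes [5, 9, 11, 14, 14]. The pivot is placed at index 1. All elements to the left of the pivot are <= 9, and all elements to the right are > 9.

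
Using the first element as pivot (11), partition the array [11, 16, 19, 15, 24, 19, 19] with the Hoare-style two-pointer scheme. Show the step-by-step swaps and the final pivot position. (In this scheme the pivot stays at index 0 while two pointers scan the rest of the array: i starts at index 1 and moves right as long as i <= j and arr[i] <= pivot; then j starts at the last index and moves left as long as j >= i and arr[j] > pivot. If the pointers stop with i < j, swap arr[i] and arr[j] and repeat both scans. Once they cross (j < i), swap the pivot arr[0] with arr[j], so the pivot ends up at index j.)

Hoare-style two-pointer partition with pivot = 11:

Initial array: [11, 16, 19, 15, 24, 19, 19]

Pointers start at i = 1, j = 6.
i ends at 1, j ends at 0: the pointers have crossed (j < i), so scanning stops.

j = 0, so swapping arr[0] with arr[j] leaves the pivot at position 0: [11, 16, 19, 15, 24, 19, 19]
Pivot position: 0

After partitioning with pivot 11, the array becomes [11, 16, 19, 15, 24, 19, 19]. The pivot is placed at index 0. All elements to the left of the pivot are <= 11, and all elements to the right are > 11.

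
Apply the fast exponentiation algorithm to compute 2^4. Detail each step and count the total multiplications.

Computing 2^4 by squaring (build up from 2^1; each line after the first costs one multiplication):

2^1 = 2
2^2 = (2^1)^2 = 2^2 = 4
2^4 = (2^2)^2 = 4^2 = 16

Result: 16
Multiplications needed: 2 (2 lines after 2^1)

2^4 = 16. Using exponentiation by squaring, this requires 2 multiplications. The key idea: if the exponent is even, square the half-power; if odd, multiply by the base once.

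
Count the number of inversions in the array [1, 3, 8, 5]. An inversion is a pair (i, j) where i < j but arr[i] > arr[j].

Finding inversions in [1, 3, 8, 5]:

(2, 3): arr[2]=8 > arr[3]=5

Total inversions: 1

The array has 1 inversion(s): (2,3). Each pair (i,j) satisfies i < j and arr[i] > arr[j].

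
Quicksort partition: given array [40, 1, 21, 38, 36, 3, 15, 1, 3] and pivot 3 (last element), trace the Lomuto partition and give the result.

Lomuto partition with pivot = 3:

Initial array: [40, 1, 21, 38, 36, 3, 15, 1, 3]

arr[0]=40 > 3: no swap
arr[1]=1 <= 3: swap with position 0, array becomes [1, 40, 21, 38, 36, 3, 15, 1, 3]
arr[2]=21 > 3: no swap
arr[3]=38 > 3: no swap
arr[4]=36 > 3: no swap
arr[5]=3 <= 3: swap with position 1, array becomes [1, 3, 21, 38, 36, 40, 15, 1, 3]
arr[6]=15 > 3: no swap
arr[7]=1 <= 3: swap with position 2, array becomes [1, 3, 1, 38, 36, 40, 15, 21, 3]

Place pivot at position 3: [1, 3, 1, 3, 36, 40, 15, 21, 38]
Pivot position: 3

After partitioning with pivot 3, the array becomes [1, 3, 1, 3, 36, 40, 15, 21, 38]. The pivot is placed at index 3. All elements to the left of the pivot are <= 3, and all elements to the right are > 3.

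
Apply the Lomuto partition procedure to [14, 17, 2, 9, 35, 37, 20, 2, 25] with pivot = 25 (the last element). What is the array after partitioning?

Lomuto partition with pivot = 25:

Initial array: [14, 17, 2, 9, 35, 37, 20, 2, 25]

arr[0]=14 <= 25: swap with position 0, array becomes [14, 17, 2, 9, 35, 37, 20, 2, 25]
arr[1]=17 <= 25: swap with position 1, array becomes [14, 17, 2, 9, 35, 37, 20, 2, 25]
arr[2]=2 <= 25: swap with position 2, array becomes [14, 17, 2, 9, 35, 37, 20, 2, 25]
arr[3]=9 <= 25: swap with position 3, array becomes [14, 17, 2, 9, 35, 37, 20, 2, 25]
arr[4]=35 > 25: no swap
arr[5]=37 > 25: no swap
arr[6]=20 <= 25: swap with position 4, array becomes [14, 17, 2, 9, 20, 37, 35, 2, 25]
arr[7]=2 <= 25: swap with position 5, array becomes [14, 17, 2, 9, 20, 2, 35, 37, 25]

Place pivot at position 6: [14, 17, 2, 9, 20, 2, 25, 37, 35]
Pivot position: 6

After partitioning with pivot 25, the array becomes [14, 17, 2, 9, 20, 2, 25, 37, 35]. The pivot is placed at index 6. All elements to the left of the pivot are <= 25, and all elements to the right are > 25.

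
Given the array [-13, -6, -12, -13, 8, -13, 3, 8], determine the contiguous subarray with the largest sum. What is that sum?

Using Kadane's algorithm on [-13, -6, -12, -13, 8, -13, 3, 8]:

Scanning through the array:
Position 1 (value -6): max_ending_here = -6, max_so_far = -6
Position 2 (value -12): max_ending_here = -12, max_so_far = -6
Position 3 (value -13): max_ending_here = -13, max_so_far = -6
Position 4 (value 8): max_ending_here = 8, max_so_far = 8
Position 5 (value -13): max_ending_here = -5, max_so_far = 8
Position 6 (value 3): max_ending_here = 3, max_so_far = 8
Position 7 (value 8): max_ending_here = 11, max_so_far = 11

Maximum subarray: [3, 8]
Maximum sum: 11

The maximum subarray is [3, 8] with sum 11. This subarray runs from index 6 to index 7.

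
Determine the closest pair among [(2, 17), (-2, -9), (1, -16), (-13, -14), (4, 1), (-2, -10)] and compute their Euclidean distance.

Computing all pairwise distances among 6 points:

d((2, 17), (-2, -9)) = 26.3059
d((2, 17), (1, -16)) = 33.0151
d((2, 17), (-13, -14)) = 34.4384
d((2, 17), (4, 1)) = 16.1245
d((2, 17), (-2, -10)) = 27.2947
d((-2, -9), (1, -16)) = 7.6158
d((-2, -9), (-13, -14)) = 12.083
d((-2, -9), (4, 1)) = 11.6619
d((-2, -9), (-2, -10)) = 1.0 <-- minimum
d((1, -16), (-13, -14)) = 14.1421
d((1, -16), (4, 1)) = 17.2627
d((1, -16), (-2, -10)) = 6.7082
d((-13, -14), (4, 1)) = 22.6716
d((-13, -14), (-2, -10)) = 11.7047
d((4, 1), (-2, -10)) = 12.53

Closest pair: (-2, -9) and (-2, -10) with distance 1.0

The closest pair is (-2, -9) and (-2, -10) with Euclidean distance 1.0. For 6 points, brute-force pairwise comparison is shown above. For large n, the divide-and-conquer algorithm (sort by x, recurse on halves, check the dividing strip) achieves O(n log n).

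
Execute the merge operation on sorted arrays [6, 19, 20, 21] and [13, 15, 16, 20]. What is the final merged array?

Merging process:

Compare 6 vs 13: take 6 from left. Merged: [6]
Compare 19 vs 13: take 13 from right. Merged: [6, 13]
Compare 19 vs 15: take 15 from right. Merged: [6, 13, 15]
Compare 19 vs 16: take 16 from right. Merged: [6, 13, 15, 16]
Compare 19 vs 20: take 19 from left. Merged: [6, 13, 15, 16, 19]
Compare 20 vs 20: take 20 from left. Merged: [6, 13, 15, 16, 19, 20]
Compare 21 vs 20: take 20 from right. Merged: [6, 13, 15, 16, 19, 20, 20]
Append remaining from left: [21]. Merged: [6, 13, 15, 16, 19, 20, 20, 21]

Final merged array: [6, 13, 15, 16, 19, 20, 20, 21]
Total comparisons: 7

The merged array is [6, 13, 15, 16, 19, 20, 20, 21], requiring 7 comparisons. The merge step runs in O(n) time where n is the total number of elements.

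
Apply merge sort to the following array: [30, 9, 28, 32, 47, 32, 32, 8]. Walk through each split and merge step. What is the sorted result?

Merge sort trace:

Split: [30, 9, 28, 32, 47, 32, 32, 8] -> [30, 9, 28, 32] and [47, 32, 32, 8]
  Split: [30, 9, 28, 32] -> [30, 9] and [28, 32]
    Split: [30, 9] -> [30] and [9]
    Merge: [30] + [9] -> [9, 30]
    Split: [28, 32] -> [28] and [32]
    Merge: [28] + [32] -> [28, 32]
  Merge: [9, 30] + [28, 32] -> [9, 28, 30, 32]
  Split: [47, 32, 32, 8] -> [47, 32] and [32, 8]
    Split: [47, 32] -> [47] and [32]
    Merge: [47] + [32] -> [32, 47]
    Split: [32, 8] -> [32] and [8]
    Merge: [32] + [8] -> [8, 32]
  Merge: [32, 47] + [8, 32] -> [8, 32, 32, 47]
Merge: [9, 28, 30, 32] + [8, 32, 32, 47] -> [8, 9, 28, 30, 32, 32, 32, 47]

Final sorted array: [8, 9, 28, 30, 32, 32, 32, 47]

The merge sort proceeds by recursively splitting the array and merging sorted halves.
After all merges, the sorted array is [8, 9, 28, 30, 32, 32, 32, 47].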